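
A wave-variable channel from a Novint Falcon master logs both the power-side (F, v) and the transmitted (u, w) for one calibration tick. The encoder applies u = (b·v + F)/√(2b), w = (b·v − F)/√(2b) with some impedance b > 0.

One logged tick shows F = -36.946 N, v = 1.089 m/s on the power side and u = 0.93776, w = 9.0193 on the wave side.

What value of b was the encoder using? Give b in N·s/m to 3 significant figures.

u + w = 9.95706;  u + w = √(2b)·v, so √(2b) = 9.95706/1.089 = 9.14331.
b = (√(2b))²/2 = 83.60004/2 = 41.80002.
(Check via u − w = 2F/√(2b): u − w = -8.08154, 2F/√(2b) = -8.08154.)

b = 41.8 N·s/m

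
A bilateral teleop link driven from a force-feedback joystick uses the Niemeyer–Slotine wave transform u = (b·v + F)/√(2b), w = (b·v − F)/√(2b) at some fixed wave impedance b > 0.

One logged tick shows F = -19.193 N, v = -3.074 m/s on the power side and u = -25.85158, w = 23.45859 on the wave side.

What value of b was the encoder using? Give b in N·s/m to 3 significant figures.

u + w = -2.3930;  u + w = √(2b)·v, so √(2b) = -2.3930/(-3.074) = 0.7785.
b = (√(2b))²/2 = 0.6060/2 = 0.3030.
(Check via u − w = 2F/√(2b): u − w = -49.3102, 2F/√(2b) = -49.3101.)

b = 0.303 N·s/m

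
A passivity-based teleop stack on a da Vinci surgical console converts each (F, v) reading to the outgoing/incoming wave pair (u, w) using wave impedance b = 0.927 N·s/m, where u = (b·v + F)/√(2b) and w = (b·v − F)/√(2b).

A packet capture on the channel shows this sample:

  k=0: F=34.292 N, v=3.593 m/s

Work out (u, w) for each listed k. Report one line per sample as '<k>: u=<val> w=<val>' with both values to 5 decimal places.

k=0: b·v=0.927×3.593=3.33071; √(2b)=1.36162; u=(3.33071+34.292)/1.36162=27.63091, w=(3.33071−34.292)/1.36162=-22.73862

0: u=27.63091 w=-22.73862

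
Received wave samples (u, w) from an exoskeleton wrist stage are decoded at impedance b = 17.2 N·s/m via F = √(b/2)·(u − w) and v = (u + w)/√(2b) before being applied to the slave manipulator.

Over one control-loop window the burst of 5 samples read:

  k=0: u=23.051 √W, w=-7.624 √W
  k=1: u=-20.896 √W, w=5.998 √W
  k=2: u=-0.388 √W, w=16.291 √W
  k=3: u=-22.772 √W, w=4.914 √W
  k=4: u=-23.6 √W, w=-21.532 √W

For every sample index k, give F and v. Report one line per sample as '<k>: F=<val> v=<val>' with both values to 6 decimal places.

0: F=89.956758 v=2.630282
1: F=-78.868690 v=-2.540088
2: F=-48.912429 v=2.711439
3: F=-81.191290 v=-3.044764
4: F=-6.064566 v=-7.694942

k=0: u−w=30.675000, u+w=15.427000; √(b/2)=2.932576, √(2b)=5.865151; F=2.932576×30.675=89.956758, v=15.427000/5.865151=2.630282
k=1: u−w=-26.894000, u+w=-14.898000; √(b/2)=2.932576, √(2b)=5.865151; F=2.932576×(-26.894)=-78.868690, v=-14.898000/5.865151=-2.540088
k=2: u−w=-16.679000, u+w=15.903000; √(b/2)=2.932576, √(2b)=5.865151; F=2.932576×(-16.679)=-48.912429, v=15.903000/5.865151=2.711439
k=3: u−w=-27.686000, u+w=-17.858000; √(b/2)=2.932576, √(2b)=5.865151; F=2.932576×(-27.686)=-81.191290, v=-17.858000/5.865151=-3.044764
k=4: u−w=-2.068000, u+w=-45.132000; √(b/2)=2.932576, √(2b)=5.865151; F=2.932576×(-2.068)=-6.064566, v=-45.132000/5.865151=-7.694942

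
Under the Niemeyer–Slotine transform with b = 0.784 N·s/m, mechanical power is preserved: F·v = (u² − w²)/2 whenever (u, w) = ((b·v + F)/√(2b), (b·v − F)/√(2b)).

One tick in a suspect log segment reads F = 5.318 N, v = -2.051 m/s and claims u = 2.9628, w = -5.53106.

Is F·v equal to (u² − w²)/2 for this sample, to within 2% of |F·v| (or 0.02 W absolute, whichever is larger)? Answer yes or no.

F·v = 5.318×(-2.051) = -10.90722 W.
(u² − w²)/2 = (8.77818 − 30.59262)/2 = -10.90722 W.
|Δ| = 0.00000;  2% of max(1, |F·v|) = 0.21814.

yes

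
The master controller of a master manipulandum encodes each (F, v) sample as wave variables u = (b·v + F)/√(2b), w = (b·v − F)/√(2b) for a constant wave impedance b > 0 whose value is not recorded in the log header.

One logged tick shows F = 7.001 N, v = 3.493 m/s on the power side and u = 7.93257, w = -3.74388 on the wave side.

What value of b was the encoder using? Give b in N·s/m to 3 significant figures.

b = 0.719 N·s/m

u + w = 4.1887;  u + w = √(2b)·v, so √(2b) = 4.1887/3.493 = 1.1992.
b = (√(2b))²/2 = 1.4380/2 = 0.7190.
(Check via u − w = 2F/√(2b): u − w = 11.6764, 2F/√(2b) = 11.6764.)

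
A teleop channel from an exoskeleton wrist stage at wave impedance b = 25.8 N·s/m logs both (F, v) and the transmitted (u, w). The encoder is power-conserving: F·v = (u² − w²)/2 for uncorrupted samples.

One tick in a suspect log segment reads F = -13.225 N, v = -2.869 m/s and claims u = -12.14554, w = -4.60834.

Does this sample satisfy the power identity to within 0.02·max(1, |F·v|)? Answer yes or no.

no

F·v = (-13.225)×(-2.869) = 37.9425 W.
(u² − w²)/2 = (147.5141 − 21.2368)/2 = 63.1387 W.
|Δ| = 25.1961;  2% of max(1, |F·v|) = 0.7589.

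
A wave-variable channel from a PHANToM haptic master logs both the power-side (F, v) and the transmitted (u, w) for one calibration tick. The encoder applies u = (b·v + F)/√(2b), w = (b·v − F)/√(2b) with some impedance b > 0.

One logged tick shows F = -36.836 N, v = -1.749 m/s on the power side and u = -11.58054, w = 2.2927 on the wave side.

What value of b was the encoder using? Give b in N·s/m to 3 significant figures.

u + w = -9.2878;  u + w = √(2b)·v, so √(2b) = -9.2878/(-1.749) = 5.3104.
b = (√(2b))²/2 = 28.2000/2 = 14.1000.
(Check via u − w = 2F/√(2b): u − w = -13.8732, 2F/√(2b) = -13.8732.)

b = 14.1 N·s/m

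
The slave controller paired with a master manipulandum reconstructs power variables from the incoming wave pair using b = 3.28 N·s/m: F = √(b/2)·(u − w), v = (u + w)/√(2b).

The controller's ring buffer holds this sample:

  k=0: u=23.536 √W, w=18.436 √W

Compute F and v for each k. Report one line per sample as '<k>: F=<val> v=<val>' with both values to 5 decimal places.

0: F=6.53119 v=16.38731

k=0: u−w=5.10000, u+w=41.97200; √(b/2)=1.28062, √(2b)=2.56125; F=1.28062×5.1=6.53119, v=41.97200/2.56125=16.38731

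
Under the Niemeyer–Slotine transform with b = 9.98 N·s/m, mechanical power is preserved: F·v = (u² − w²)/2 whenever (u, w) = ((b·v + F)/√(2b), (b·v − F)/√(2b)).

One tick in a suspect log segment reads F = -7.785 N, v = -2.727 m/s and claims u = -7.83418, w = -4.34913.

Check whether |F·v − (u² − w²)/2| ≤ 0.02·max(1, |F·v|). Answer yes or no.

yes

F·v = (-7.785)×(-2.727) = 21.22969 W.
(u² − w²)/2 = (61.37438 − 18.91493)/2 = 21.22972 W.
|Δ| = 0.00003;  2% of max(1, |F·v|) = 0.42459.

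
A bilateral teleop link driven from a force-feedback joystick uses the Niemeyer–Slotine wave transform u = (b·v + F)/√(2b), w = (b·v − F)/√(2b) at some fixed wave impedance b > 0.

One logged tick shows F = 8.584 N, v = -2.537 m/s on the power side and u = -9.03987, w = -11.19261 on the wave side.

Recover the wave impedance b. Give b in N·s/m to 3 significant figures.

u + w = -20.2325;  u + w = √(2b)·v, so √(2b) = -20.2325/(-2.537) = 7.9750.
b = (√(2b))²/2 = 63.6000/2 = 31.8000.
(Check via u − w = 2F/√(2b): u − w = 2.1527, 2F/√(2b) = 2.1527.)

b = 31.8 N·s/m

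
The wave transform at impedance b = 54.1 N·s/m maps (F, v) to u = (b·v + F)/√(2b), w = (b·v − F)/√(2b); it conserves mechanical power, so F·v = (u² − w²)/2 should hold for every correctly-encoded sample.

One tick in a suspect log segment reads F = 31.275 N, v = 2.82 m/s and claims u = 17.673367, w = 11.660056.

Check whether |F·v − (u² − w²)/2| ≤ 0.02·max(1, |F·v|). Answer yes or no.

yes

F·v = 31.275×2.82 = 88.195500 W.
(u² − w²)/2 = (312.347901 − 135.956906)/2 = 88.195498 W.
|Δ| = 0.000002;  2% of max(1, |F·v|) = 1.763910.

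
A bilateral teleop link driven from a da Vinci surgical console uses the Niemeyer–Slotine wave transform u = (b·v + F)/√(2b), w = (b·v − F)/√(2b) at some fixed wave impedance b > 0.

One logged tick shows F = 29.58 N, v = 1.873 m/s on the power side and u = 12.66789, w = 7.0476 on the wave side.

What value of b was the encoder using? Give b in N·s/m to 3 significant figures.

u + w = 19.7155;  u + w = √(2b)·v, so √(2b) = 19.7155/1.873 = 10.5262.
b = (√(2b))²/2 = 110.8000/2 = 55.4000.
(Check via u − w = 2F/√(2b): u − w = 5.6203, 2F/√(2b) = 5.6203.)

b = 55.4 N·s/m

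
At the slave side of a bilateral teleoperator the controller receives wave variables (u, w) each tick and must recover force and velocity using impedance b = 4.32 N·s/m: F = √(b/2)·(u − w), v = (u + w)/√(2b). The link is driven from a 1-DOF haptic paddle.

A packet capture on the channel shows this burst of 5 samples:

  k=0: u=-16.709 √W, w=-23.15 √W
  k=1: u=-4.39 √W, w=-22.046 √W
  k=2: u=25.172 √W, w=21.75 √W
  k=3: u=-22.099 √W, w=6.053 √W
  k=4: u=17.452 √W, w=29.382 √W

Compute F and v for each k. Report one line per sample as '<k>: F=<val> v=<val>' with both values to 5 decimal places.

0: F=9.46630 v=-13.56031
1: F=25.94891 v=-8.99371
2: F=5.02929 v=15.96319
3: F=-41.37482 v=-5.45896
4: F=-17.53345 v=15.93325

k=0: u−w=6.44100, u+w=-39.85900; √(b/2)=1.46969, √(2b)=2.93939; F=1.46969×6.441=9.46630, v=-39.85900/2.93939=-13.56031
k=1: u−w=17.65600, u+w=-26.43600; √(b/2)=1.46969, √(2b)=2.93939; F=1.46969×17.656=25.94891, v=-26.43600/2.93939=-8.99371
k=2: u−w=3.42200, u+w=46.92200; √(b/2)=1.46969, √(2b)=2.93939; F=1.46969×3.422=5.02929, v=46.92200/2.93939=15.96319
k=3: u−w=-28.15200, u+w=-16.04600; √(b/2)=1.46969, √(2b)=2.93939; F=1.46969×(-28.152)=-41.37482, v=-16.04600/2.93939=-5.45896
k=4: u−w=-11.93000, u+w=46.83400; √(b/2)=1.46969, √(2b)=2.93939; F=1.46969×(-11.93)=-17.53345, v=46.83400/2.93939=15.93325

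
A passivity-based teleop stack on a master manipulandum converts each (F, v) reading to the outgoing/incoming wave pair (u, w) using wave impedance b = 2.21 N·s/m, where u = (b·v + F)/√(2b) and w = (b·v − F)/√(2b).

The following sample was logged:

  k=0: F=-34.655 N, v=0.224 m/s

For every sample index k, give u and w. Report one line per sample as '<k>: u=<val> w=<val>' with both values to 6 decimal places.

0: u=-16.248236 w=16.719169

k=0: b·v=2.21×0.224=0.495040; √(2b)=2.102380; u=(0.495040+(-34.655))/2.102380=-16.248236, w=(0.495040−(-34.655))/2.102380=16.719169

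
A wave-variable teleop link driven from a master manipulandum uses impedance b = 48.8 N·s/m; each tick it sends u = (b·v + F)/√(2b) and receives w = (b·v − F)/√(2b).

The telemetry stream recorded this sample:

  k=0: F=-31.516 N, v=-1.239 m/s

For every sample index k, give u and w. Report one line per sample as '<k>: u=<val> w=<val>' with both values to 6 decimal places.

k=0: b·v=48.8×(-1.239)=-60.463200; √(2b)=9.879271; u=(-60.463200+(-31.516))/9.879271=-9.310322, w=(-60.463200−(-31.516))/9.879271=-2.930095

0: u=-9.310322 w=-2.930095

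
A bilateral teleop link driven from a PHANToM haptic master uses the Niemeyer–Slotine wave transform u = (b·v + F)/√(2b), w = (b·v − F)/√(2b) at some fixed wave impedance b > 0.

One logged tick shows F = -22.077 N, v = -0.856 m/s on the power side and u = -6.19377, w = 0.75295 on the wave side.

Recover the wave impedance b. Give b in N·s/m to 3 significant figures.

u + w = -5.44082;  u + w = √(2b)·v, so √(2b) = -5.44082/(-0.856) = 6.35610.
b = (√(2b))²/2 = 40.39998/2 = 20.19999.
(Check via u − w = 2F/√(2b): u − w = -6.94672, 2F/√(2b) = -6.94671.)

b = 20.2 N·s/m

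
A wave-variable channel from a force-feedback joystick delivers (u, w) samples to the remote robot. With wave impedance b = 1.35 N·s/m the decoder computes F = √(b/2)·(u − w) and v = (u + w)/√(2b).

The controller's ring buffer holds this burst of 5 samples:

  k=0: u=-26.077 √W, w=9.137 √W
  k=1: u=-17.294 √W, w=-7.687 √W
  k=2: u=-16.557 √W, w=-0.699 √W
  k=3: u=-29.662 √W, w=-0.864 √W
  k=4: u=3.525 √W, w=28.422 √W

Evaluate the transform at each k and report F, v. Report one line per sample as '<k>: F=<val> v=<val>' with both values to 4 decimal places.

0: F=-28.9313 v=-10.3094
1: F=-7.8930 v=-15.2030
2: F=-13.0287 v=-10.5017
3: F=-23.6600 v=-18.5775
4: F=-20.4550 v=19.4423

k=0: u−w=-35.2140, u+w=-16.9400; √(b/2)=0.8216, √(2b)=1.6432; F=0.8216×(-35.214)=-28.9313, v=-16.9400/1.6432=-10.3094
k=1: u−w=-9.6070, u+w=-24.9810; √(b/2)=0.8216, √(2b)=1.6432; F=0.8216×(-9.607)=-7.8930, v=-24.9810/1.6432=-15.2030
k=2: u−w=-15.8580, u+w=-17.2560; √(b/2)=0.8216, √(2b)=1.6432; F=0.8216×(-15.858)=-13.0287, v=-17.2560/1.6432=-10.5017
k=3: u−w=-28.7980, u+w=-30.5260; √(b/2)=0.8216, √(2b)=1.6432; F=0.8216×(-28.798)=-23.6600, v=-30.5260/1.6432=-18.5775
k=4: u−w=-24.8970, u+w=31.9470; √(b/2)=0.8216, √(2b)=1.6432; F=0.8216×(-24.897)=-20.4550, v=31.9470/1.6432=19.4423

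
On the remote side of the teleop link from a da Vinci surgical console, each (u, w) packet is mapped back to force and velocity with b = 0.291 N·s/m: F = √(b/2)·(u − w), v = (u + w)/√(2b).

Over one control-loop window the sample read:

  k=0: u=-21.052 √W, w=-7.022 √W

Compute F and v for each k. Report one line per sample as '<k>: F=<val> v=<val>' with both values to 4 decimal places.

0: F=-5.3517 v=-36.7996

k=0: u−w=-14.0300, u+w=-28.0740; √(b/2)=0.3814, √(2b)=0.7629; F=0.3814×(-14.03)=-5.3517, v=-28.0740/0.7629=-36.7996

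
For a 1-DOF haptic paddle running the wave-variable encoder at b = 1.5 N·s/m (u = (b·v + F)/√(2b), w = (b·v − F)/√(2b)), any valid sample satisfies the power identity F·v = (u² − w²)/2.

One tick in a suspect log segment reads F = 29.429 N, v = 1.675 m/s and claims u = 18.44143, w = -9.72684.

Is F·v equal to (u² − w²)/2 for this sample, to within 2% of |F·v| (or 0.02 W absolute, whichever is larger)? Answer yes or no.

no

F·v = 29.429×1.675 = 49.2936 W.
(u² − w²)/2 = (340.0863 − 94.6114)/2 = 122.7375 W.
|Δ| = 73.4439;  2% of max(1, |F·v|) = 0.9859.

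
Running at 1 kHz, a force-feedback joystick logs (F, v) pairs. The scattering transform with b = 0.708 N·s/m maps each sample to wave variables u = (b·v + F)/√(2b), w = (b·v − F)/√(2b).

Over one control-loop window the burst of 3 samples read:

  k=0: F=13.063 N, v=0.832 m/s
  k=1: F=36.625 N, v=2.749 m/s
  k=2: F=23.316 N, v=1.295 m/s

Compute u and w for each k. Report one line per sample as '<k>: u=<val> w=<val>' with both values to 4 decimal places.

0: u=11.4727 w=-10.4827
1: u=32.4140 w=-29.1428
2: u=20.3645 w=-18.8235

k=0: b·v=0.708×0.832=0.5891; √(2b)=1.1900; u=(0.5891+13.063)/1.1900=11.4727, w=(0.5891−13.063)/1.1900=-10.4827
k=1: b·v=0.708×2.749=1.9463; √(2b)=1.1900; u=(1.9463+36.625)/1.1900=32.4140, w=(1.9463−36.625)/1.1900=-29.1428
k=2: b·v=0.708×1.295=0.9169; √(2b)=1.1900; u=(0.9169+23.316)/1.1900=20.3645, w=(0.9169−23.316)/1.1900=-18.8235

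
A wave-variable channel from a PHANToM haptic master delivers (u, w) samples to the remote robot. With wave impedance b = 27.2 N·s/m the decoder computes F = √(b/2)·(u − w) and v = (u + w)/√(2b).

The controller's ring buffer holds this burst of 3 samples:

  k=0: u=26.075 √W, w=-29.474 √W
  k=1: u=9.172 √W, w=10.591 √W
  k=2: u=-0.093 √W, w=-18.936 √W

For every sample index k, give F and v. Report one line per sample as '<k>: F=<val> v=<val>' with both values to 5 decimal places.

k=0: u−w=55.54900, u+w=-3.39900; √(b/2)=3.68782, √(2b)=7.37564; F=3.68782×55.549=204.85459, v=-3.39900/7.37564=-0.46084
k=1: u−w=-1.41900, u+w=19.76300; √(b/2)=3.68782, √(2b)=7.37564; F=3.68782×(-1.419)=-5.23301, v=19.76300/7.37564=2.67950
k=2: u−w=18.84300, u+w=-19.02900; √(b/2)=3.68782, √(2b)=7.37564; F=3.68782×18.843=69.48955, v=-19.02900/7.37564=-2.57998

0: F=204.85459 v=-0.46084
1: F=-5.23301 v=2.67950
2: F=69.48955 v=-2.57998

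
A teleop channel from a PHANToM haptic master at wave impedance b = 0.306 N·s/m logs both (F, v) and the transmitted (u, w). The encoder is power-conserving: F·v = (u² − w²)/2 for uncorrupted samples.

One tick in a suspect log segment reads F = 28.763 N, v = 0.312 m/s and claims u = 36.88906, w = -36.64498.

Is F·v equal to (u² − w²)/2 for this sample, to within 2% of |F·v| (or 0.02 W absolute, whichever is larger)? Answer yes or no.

yes

F·v = 28.763×0.312 = 8.9741 W.
(u² − w²)/2 = (1360.8027 − 1342.8546)/2 = 8.9741 W.
|Δ| = 0.0000;  2% of max(1, |F·v|) = 0.1795.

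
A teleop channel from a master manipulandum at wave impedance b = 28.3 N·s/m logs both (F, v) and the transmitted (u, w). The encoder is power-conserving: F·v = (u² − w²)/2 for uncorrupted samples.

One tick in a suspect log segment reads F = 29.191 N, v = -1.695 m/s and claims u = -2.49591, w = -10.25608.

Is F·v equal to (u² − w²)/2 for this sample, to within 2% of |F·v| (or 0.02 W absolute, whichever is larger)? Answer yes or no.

yes

F·v = 29.191×(-1.695) = -49.4787 W.
(u² − w²)/2 = (6.2296 − 105.1872)/2 = -49.4788 W.
|Δ| = 0.0001;  2% of max(1, |F·v|) = 0.9896.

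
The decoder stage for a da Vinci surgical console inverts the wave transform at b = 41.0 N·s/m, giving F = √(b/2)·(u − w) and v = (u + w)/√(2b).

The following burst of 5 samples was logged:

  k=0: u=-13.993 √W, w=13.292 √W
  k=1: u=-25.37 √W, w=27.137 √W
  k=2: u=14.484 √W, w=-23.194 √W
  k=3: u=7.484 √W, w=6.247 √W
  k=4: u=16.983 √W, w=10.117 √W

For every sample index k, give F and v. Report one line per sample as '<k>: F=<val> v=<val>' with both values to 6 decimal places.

0: F=-123.538092 v=-0.077412
1: F=-237.735554 v=0.195133
2: F=170.594401 v=-0.961859
3: F=5.600756 v=1.516335
4: F=31.087137 v=2.992694

k=0: u−w=-27.285000, u+w=-0.701000; √(b/2)=4.527693, √(2b)=9.055385; F=4.527693×(-27.285)=-123.538092, v=-0.701000/9.055385=-0.077412
k=1: u−w=-52.507000, u+w=1.767000; √(b/2)=4.527693, √(2b)=9.055385; F=4.527693×(-52.507)=-237.735554, v=1.767000/9.055385=0.195133
k=2: u−w=37.678000, u+w=-8.710000; √(b/2)=4.527693, √(2b)=9.055385; F=4.527693×37.678=170.594401, v=-8.710000/9.055385=-0.961859
k=3: u−w=1.237000, u+w=13.731000; √(b/2)=4.527693, √(2b)=9.055385; F=4.527693×1.237=5.600756, v=13.731000/9.055385=1.516335
k=4: u−w=6.866000, u+w=27.100000; √(b/2)=4.527693, √(2b)=9.055385; F=4.527693×6.866=31.087137, v=27.100000/9.055385=2.992694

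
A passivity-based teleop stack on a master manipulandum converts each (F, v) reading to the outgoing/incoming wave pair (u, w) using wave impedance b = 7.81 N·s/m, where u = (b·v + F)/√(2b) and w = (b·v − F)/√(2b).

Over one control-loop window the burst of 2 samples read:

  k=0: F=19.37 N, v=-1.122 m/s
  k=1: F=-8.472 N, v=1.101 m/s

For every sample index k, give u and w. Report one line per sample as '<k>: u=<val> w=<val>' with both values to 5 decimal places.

k=0: b·v=7.81×(-1.122)=-8.76282; √(2b)=3.95221; u=(-8.76282+19.37)/3.95221=2.68386, w=(-8.76282−19.37)/3.95221=-7.11824
k=1: b·v=7.81×1.101=8.59881; √(2b)=3.95221; u=(8.59881+(-8.472))/3.95221=0.03209, w=(8.59881−(-8.472))/3.95221=4.31930

0: u=2.68386 w=-7.11824
1: u=0.03209 w=4.31930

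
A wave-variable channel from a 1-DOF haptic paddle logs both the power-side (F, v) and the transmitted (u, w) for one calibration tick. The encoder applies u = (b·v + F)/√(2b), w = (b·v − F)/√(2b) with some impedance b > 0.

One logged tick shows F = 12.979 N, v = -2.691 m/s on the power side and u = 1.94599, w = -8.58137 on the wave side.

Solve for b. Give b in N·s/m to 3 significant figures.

u + w = -6.6354;  u + w = √(2b)·v, so √(2b) = -6.6354/(-2.691) = 2.4658.
b = (√(2b))²/2 = 6.0800/2 = 3.0400.
(Check via u − w = 2F/√(2b): u − w = 10.5274, 2F/√(2b) = 10.5274.)

b = 3.04 N·s/m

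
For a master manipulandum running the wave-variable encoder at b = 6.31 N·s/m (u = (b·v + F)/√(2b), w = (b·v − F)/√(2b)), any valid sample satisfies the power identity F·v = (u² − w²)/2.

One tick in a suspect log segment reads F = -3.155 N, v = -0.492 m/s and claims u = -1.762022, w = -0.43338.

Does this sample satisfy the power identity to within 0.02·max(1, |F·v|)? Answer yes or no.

F·v = (-3.155)×(-0.492) = 1.552260 W.
(u² − w²)/2 = (3.104722 − 0.187818)/2 = 1.458452 W.
|Δ| = 0.093808;  2% of max(1, |F·v|) = 0.031045.

no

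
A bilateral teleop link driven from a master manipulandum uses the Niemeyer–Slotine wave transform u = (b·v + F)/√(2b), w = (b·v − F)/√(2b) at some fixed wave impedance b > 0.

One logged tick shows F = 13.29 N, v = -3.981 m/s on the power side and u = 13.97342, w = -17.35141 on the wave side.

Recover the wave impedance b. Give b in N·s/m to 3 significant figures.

b = 0.36 N·s/m

u + w = -3.377990;  u + w = √(2b)·v, so √(2b) = -3.377990/(-3.981) = 0.848528.
b = (√(2b))²/2 = 0.720000/2 = 0.360000.
(Check via u − w = 2F/√(2b): u − w = 31.324830, 2F/√(2b) = 31.324835.)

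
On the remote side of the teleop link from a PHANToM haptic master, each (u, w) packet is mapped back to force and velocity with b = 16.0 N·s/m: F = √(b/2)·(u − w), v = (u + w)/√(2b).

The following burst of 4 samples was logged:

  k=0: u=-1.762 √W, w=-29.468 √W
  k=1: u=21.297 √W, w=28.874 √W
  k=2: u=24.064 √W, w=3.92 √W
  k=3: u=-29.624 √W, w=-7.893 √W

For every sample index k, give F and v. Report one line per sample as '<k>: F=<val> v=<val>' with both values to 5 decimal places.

k=0: u−w=27.70600, u+w=-31.23000; √(b/2)=2.82843, √(2b)=5.65685; F=2.82843×27.706=78.36440, v=-31.23000/5.65685=-5.52074
k=1: u−w=-7.57700, u+w=50.17100; √(b/2)=2.82843, √(2b)=5.65685; F=2.82843×(-7.577)=-21.43099, v=50.17100/5.65685=8.86906
k=2: u−w=20.14400, u+w=27.98400; √(b/2)=2.82843, √(2b)=5.65685; F=2.82843×20.144=56.97584, v=27.98400/5.65685=4.94692
k=3: u−w=-21.73100, u+w=-37.51700; √(b/2)=2.82843, √(2b)=5.65685; F=2.82843×(-21.731)=-61.46455, v=-37.51700/5.65685=-6.63213

0: F=78.36440 v=-5.52074
1: F=-21.43099 v=8.86906
2: F=56.97584 v=4.94692
3: F=-61.46455 v=-6.63213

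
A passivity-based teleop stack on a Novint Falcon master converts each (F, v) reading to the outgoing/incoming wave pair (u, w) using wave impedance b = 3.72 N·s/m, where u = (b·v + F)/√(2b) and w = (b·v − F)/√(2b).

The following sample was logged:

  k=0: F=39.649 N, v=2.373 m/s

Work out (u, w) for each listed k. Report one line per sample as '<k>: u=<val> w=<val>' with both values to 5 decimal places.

0: u=17.77237 w=-11.29969

k=0: b·v=3.72×2.373=8.82756; √(2b)=2.72764; u=(8.82756+39.649)/2.72764=17.77237, w=(8.82756−39.649)/2.72764=-11.29969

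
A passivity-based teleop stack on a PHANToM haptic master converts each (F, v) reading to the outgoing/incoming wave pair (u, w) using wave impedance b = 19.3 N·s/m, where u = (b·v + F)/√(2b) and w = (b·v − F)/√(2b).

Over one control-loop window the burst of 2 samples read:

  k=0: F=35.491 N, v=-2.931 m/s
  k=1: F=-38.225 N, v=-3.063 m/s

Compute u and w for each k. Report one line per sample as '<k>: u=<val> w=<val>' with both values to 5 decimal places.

0: u=-3.39251 w=-14.81747
1: u=-15.66757 w=-3.36251

k=0: b·v=19.3×(-2.931)=-56.56830; √(2b)=6.21289; u=(-56.56830+35.491)/6.21289=-3.39251, w=(-56.56830−35.491)/6.21289=-14.81747
k=1: b·v=19.3×(-3.063)=-59.11590; √(2b)=6.21289; u=(-59.11590+(-38.225))/6.21289=-15.66757, w=(-59.11590−(-38.225))/6.21289=-3.36251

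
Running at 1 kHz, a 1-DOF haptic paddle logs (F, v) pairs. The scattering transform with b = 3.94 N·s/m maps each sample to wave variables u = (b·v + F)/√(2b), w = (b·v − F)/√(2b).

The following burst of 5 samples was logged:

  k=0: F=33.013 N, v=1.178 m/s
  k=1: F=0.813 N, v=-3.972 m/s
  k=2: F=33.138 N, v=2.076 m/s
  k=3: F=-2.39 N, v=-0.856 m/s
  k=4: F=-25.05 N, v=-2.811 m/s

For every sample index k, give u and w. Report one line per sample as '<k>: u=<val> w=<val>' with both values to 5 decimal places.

k=0: b·v=3.94×1.178=4.64132; √(2b)=2.80713; u=(4.64132+33.013)/2.80713=13.41380, w=(4.64132−33.013)/2.80713=-10.10699
k=1: b·v=3.94×(-3.972)=-15.64968; √(2b)=2.80713; u=(-15.64968+0.813)/2.80713=-5.28535, w=(-15.64968−0.813)/2.80713=-5.86459
k=2: b·v=3.94×2.076=8.17944; √(2b)=2.80713; u=(8.17944+33.138)/2.80713=14.71873, w=(8.17944−33.138)/2.80713=-8.89112
k=3: b·v=3.94×(-0.856)=-3.37264; √(2b)=2.80713; u=(-3.37264+(-2.39))/2.80713=-2.05286, w=(-3.37264−(-2.39))/2.80713=-0.35005
k=4: b·v=3.94×(-2.811)=-11.07534; √(2b)=2.80713; u=(-11.07534+(-25.05))/2.80713=-12.86912, w=(-11.07534−(-25.05))/2.80713=4.97827

0: u=13.41380 w=-10.10699
1: u=-5.28535 w=-5.86459
2: u=14.71873 w=-8.89112
3: u=-2.05286 w=-0.35005
4: u=-12.86912 w=4.97827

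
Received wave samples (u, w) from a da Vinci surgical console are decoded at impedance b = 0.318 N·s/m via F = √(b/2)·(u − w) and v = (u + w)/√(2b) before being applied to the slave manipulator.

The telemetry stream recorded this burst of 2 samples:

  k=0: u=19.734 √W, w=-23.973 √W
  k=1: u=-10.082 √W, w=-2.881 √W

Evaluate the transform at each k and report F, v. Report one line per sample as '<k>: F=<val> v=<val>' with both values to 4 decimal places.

0: F=17.4281 v=-5.3154
1: F=-2.8714 v=-16.2546

k=0: u−w=43.7070, u+w=-4.2390; √(b/2)=0.3987, √(2b)=0.7975; F=0.3987×43.707=17.4281, v=-4.2390/0.7975=-5.3154
k=1: u−w=-7.2010, u+w=-12.9630; √(b/2)=0.3987, √(2b)=0.7975; F=0.3987×(-7.201)=-2.8714, v=-12.9630/0.7975=-16.2546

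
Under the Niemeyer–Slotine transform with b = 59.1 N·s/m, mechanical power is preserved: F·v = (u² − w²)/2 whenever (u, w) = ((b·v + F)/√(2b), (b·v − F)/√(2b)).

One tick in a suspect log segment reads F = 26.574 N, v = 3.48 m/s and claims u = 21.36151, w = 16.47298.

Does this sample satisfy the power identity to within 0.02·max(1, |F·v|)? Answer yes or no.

yes

F·v = 26.574×3.48 = 92.47752 W.
(u² − w²)/2 = (456.31411 − 271.35907)/2 = 92.47752 W.
|Δ| = 0.00000;  2% of max(1, |F·v|) = 1.84955.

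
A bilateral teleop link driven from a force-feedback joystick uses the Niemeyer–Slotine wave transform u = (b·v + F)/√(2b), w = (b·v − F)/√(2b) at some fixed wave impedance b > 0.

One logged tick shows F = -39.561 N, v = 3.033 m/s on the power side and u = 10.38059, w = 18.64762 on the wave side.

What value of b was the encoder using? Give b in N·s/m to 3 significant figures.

b = 45.8 N·s/m

u + w = 29.0282;  u + w = √(2b)·v, so √(2b) = 29.0282/3.033 = 9.5708.
b = (√(2b))²/2 = 91.6000/2 = 45.8000.
(Check via u − w = 2F/√(2b): u − w = -8.2670, 2F/√(2b) = -8.2670.)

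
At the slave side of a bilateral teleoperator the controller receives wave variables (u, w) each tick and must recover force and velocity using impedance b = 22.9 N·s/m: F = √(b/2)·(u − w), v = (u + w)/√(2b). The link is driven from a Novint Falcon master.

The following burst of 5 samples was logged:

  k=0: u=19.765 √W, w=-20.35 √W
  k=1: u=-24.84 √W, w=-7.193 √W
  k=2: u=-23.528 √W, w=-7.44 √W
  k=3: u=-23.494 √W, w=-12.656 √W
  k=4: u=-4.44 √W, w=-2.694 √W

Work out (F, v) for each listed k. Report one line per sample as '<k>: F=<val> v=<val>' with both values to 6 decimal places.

k=0: u−w=40.115000, u+w=-0.585000; √(b/2)=3.383785, √(2b)=6.767570; F=3.383785×40.115=135.740530, v=-0.585000/6.767570=-0.086442
k=1: u−w=-17.647000, u+w=-32.033000; √(b/2)=3.383785, √(2b)=6.767570; F=3.383785×(-17.647)=-59.713651, v=-32.033000/6.767570=-4.733309
k=2: u−w=-16.088000, u+w=-30.968000; √(b/2)=3.383785, √(2b)=6.767570; F=3.383785×(-16.088)=-54.438331, v=-30.968000/6.767570=-4.575941
k=3: u−w=-10.838000, u+w=-36.150000; √(b/2)=3.383785, √(2b)=6.767570; F=3.383785×(-10.838)=-36.673460, v=-36.150000/6.767570=-5.341652
k=4: u−w=-1.746000, u+w=-7.134000; √(b/2)=3.383785, √(2b)=6.767570; F=3.383785×(-1.746)=-5.908088, v=-7.134000/6.767570=-1.054145

0: F=135.740530 v=-0.086442
1: F=-59.713651 v=-4.733309
2: F=-54.438331 v=-4.575941
3: F=-36.673460 v=-5.341652
4: F=-5.908088 v=-1.054145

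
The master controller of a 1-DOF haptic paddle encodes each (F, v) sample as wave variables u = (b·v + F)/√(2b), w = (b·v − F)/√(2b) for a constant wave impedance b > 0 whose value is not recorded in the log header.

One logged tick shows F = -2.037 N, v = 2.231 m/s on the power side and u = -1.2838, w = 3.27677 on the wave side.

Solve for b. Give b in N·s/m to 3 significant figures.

b = 0.399 N·s/m

u + w = 1.9930;  u + w = √(2b)·v, so √(2b) = 1.9930/2.231 = 0.8933.
b = (√(2b))²/2 = 0.7980/2 = 0.3990.
(Check via u − w = 2F/√(2b): u − w = -4.5606, 2F/√(2b) = -4.5606.)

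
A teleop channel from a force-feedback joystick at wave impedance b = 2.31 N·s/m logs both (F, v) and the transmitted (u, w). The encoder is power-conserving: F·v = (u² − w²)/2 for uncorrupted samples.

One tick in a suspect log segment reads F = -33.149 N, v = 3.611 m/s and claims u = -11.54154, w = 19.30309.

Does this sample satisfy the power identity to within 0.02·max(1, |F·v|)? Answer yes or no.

F·v = (-33.149)×3.611 = -119.7010 W.
(u² − w²)/2 = (133.2071 − 372.6093)/2 = -119.7011 W.
|Δ| = 0.0000;  2% of max(1, |F·v|) = 2.3940.

yes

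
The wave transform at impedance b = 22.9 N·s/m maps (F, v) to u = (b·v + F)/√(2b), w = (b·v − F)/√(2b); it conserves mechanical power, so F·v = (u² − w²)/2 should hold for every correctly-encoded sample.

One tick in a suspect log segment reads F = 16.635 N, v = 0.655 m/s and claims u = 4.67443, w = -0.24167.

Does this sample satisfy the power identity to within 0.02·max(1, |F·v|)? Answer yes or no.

F·v = 16.635×0.655 = 10.89593 W.
(u² − w²)/2 = (21.85030 − 0.05840)/2 = 10.89595 W.
|Δ| = 0.00002;  2% of max(1, |F·v|) = 0.21792.

yes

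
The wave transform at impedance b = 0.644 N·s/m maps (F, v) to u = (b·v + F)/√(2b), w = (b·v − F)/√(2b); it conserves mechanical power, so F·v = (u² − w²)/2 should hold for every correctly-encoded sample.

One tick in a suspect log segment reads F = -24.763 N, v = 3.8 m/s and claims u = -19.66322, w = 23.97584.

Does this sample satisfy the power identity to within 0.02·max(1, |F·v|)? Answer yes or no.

yes

F·v = (-24.763)×3.8 = -94.0994 W.
(u² − w²)/2 = (386.6422 − 574.8409)/2 = -94.0993 W.
|Δ| = 0.0001;  2% of max(1, |F·v|) = 1.8820.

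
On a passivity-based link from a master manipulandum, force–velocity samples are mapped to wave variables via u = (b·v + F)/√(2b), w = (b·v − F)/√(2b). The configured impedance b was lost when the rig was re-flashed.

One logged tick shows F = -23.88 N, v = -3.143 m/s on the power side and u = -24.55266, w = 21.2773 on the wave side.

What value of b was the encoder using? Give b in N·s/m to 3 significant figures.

b = 0.543 N·s/m

u + w = -3.2754;  u + w = √(2b)·v, so √(2b) = -3.2754/(-3.143) = 1.0421.
b = (√(2b))²/2 = 1.0860/2 = 0.5430.
(Check via u − w = 2F/√(2b): u − w = -45.8300, 2F/√(2b) = -45.8300.)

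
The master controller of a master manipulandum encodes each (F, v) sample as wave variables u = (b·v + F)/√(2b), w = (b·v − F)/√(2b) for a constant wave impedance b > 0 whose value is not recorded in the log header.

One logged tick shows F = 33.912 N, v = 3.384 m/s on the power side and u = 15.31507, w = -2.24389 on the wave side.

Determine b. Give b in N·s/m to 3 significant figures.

u + w = 13.07118;  u + w = √(2b)·v, so √(2b) = 13.07118/3.384 = 3.86264.
b = (√(2b))²/2 = 14.92000/2 = 7.46000.
(Check via u − w = 2F/√(2b): u − w = 17.55896, 2F/√(2b) = 17.55897.)

b = 7.46 N·s/m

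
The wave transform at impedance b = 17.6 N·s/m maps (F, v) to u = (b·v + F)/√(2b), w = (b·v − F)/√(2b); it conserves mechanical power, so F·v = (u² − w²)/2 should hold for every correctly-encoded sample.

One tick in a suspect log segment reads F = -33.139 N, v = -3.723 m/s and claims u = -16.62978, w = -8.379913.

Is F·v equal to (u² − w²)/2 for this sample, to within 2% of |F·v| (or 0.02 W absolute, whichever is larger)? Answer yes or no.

F·v = (-33.139)×(-3.723) = 123.376497 W.
(u² − w²)/2 = (276.549583 − 70.222942)/2 = 103.163320 W.
|Δ| = 20.213177;  2% of max(1, |F·v|) = 2.467530.

no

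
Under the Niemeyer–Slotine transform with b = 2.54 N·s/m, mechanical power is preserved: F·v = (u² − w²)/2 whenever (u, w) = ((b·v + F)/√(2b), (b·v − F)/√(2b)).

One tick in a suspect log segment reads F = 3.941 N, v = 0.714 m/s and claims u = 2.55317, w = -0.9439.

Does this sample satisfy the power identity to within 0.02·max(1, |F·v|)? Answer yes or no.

F·v = 3.941×0.714 = 2.81387 W.
(u² − w²)/2 = (6.51868 − 0.89095)/2 = 2.81386 W.
|Δ| = 0.00001;  2% of max(1, |F·v|) = 0.05628.

yes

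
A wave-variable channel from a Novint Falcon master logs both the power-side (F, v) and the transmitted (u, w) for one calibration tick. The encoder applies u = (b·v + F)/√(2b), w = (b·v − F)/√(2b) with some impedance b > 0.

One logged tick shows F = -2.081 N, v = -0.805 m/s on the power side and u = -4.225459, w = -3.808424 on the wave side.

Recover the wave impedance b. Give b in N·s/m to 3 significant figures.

b = 49.8 N·s/m

u + w = -8.033883;  u + w = √(2b)·v, so √(2b) = -8.033883/(-0.805) = 9.979979.
b = (√(2b))²/2 = 99.599978/2 = 49.799989.
(Check via u − w = 2F/√(2b): u − w = -0.417035, 2F/√(2b) = -0.417035.)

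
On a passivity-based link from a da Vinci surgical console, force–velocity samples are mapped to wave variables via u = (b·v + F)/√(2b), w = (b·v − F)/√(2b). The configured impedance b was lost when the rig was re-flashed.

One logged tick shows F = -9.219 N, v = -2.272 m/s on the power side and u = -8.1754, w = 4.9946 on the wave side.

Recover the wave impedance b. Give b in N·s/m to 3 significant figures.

u + w = -3.1808;  u + w = √(2b)·v, so √(2b) = -3.1808/(-2.272) = 1.4000.
b = (√(2b))²/2 = 1.9600/2 = 0.9800.
(Check via u − w = 2F/√(2b): u − w = -13.1700, 2F/√(2b) = -13.1700.)

b = 0.98 N·s/m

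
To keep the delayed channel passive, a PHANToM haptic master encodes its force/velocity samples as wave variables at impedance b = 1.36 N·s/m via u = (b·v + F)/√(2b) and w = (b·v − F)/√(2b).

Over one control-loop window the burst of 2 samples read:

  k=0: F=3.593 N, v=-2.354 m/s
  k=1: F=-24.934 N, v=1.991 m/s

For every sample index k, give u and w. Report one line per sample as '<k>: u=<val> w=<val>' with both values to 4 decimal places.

0: u=0.2374 w=-4.1197
1: u=-13.4766 w=16.7603

k=0: b·v=1.36×(-2.354)=-3.2014; √(2b)=1.6492; u=(-3.2014+3.593)/1.6492=0.2374, w=(-3.2014−3.593)/1.6492=-4.1197
k=1: b·v=1.36×1.991=2.7078; √(2b)=1.6492; u=(2.7078+(-24.934))/1.6492=-13.4766, w=(2.7078−(-24.934))/1.6492=16.7603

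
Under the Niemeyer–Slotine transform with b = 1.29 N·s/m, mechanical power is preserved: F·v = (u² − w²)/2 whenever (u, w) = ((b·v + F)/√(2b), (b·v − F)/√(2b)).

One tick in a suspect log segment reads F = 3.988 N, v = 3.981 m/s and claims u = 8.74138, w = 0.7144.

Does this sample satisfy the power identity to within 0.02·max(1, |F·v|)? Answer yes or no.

no

F·v = 3.988×3.981 = 15.8762 W.
(u² − w²)/2 = (76.4117 − 0.5104)/2 = 37.9507 W.
|Δ| = 22.0745;  2% of max(1, |F·v|) = 0.3175.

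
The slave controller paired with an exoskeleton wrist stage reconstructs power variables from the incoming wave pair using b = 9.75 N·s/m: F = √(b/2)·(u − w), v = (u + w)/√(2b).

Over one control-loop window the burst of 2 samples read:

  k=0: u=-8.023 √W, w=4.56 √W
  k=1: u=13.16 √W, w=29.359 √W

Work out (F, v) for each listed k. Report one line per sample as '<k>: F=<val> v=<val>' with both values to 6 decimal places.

k=0: u−w=-12.583000, u+w=-3.463000; √(b/2)=2.207940, √(2b)=4.415880; F=2.207940×(-12.583)=-27.782512, v=-3.463000/4.415880=-0.784215
k=1: u−w=-16.199000, u+w=42.519000; √(b/2)=2.207940, √(2b)=4.415880; F=2.207940×(-16.199)=-35.766424, v=42.519000/4.415880=9.628657

0: F=-27.782512 v=-0.784215
1: F=-35.766424 v=9.628657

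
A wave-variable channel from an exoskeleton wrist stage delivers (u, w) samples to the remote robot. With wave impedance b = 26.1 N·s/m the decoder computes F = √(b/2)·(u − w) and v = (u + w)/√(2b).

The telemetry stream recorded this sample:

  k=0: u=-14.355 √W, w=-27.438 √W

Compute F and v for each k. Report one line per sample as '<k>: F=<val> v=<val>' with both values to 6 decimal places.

0: F=47.262055 v=-5.784533

k=0: u−w=13.083000, u+w=-41.793000; √(b/2)=3.612478, √(2b)=7.224957; F=3.612478×13.083=47.262055, v=-41.793000/7.224957=-5.784533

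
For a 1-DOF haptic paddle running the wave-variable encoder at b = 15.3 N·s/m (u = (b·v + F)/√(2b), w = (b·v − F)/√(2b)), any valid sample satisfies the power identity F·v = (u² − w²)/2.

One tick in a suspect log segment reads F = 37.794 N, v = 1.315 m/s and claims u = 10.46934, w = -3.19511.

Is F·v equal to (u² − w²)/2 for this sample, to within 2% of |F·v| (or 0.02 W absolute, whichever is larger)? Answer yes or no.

yes

F·v = 37.794×1.315 = 49.69911 W.
(u² − w²)/2 = (109.60708 − 10.20873)/2 = 49.69918 W.
|Δ| = 0.00007;  2% of max(1, |F·v|) = 0.99398.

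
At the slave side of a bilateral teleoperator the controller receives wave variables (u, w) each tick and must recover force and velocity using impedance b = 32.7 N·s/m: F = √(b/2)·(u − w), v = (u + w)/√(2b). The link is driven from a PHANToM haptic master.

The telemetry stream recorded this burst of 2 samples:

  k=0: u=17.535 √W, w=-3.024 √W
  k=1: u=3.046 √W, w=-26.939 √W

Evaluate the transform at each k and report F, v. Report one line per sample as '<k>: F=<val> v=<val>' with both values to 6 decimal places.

k=0: u−w=20.559000, u+w=14.511000; √(b/2)=4.043513, √(2b)=8.087027; F=4.043513×20.559=83.130590, v=14.511000/8.087027=1.794355
k=1: u−w=29.985000, u+w=-23.893000; √(b/2)=4.043513, √(2b)=8.087027; F=4.043513×29.985=121.244747, v=-23.893000/8.087027=-2.954485

0: F=83.130590 v=1.794355
1: F=121.244747 v=-2.954485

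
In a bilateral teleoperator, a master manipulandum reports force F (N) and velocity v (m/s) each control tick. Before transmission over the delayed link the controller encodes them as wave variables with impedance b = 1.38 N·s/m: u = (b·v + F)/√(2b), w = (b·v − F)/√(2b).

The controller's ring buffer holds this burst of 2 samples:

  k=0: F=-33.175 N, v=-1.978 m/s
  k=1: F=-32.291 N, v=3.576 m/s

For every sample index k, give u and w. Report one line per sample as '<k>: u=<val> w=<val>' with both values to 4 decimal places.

k=0: b·v=1.38×(-1.978)=-2.7296; √(2b)=1.6613; u=(-2.7296+(-33.175))/1.6613=-21.6121, w=(-2.7296−(-33.175))/1.6613=18.3260
k=1: b·v=1.38×3.576=4.9349; √(2b)=1.6613; u=(4.9349+(-32.291))/1.6613=-16.4664, w=(4.9349−(-32.291))/1.6613=22.4073

0: u=-21.6121 w=18.3260
1: u=-16.4664 w=22.4073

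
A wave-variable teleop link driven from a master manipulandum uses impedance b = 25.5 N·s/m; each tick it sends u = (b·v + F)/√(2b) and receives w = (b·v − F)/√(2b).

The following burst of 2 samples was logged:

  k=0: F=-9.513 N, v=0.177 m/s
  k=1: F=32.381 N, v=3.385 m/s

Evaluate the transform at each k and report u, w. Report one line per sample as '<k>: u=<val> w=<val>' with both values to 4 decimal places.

k=0: b·v=25.5×0.177=4.5135; √(2b)=7.1414; u=(4.5135+(-9.513))/7.1414=-0.7001, w=(4.5135−(-9.513))/7.1414=1.9641
k=1: b·v=25.5×3.385=86.3175; √(2b)=7.1414; u=(86.3175+32.381)/7.1414=16.6211, w=(86.3175−32.381)/7.1414=7.5526

0: u=-0.7001 w=1.9641
1: u=16.6211 w=7.5526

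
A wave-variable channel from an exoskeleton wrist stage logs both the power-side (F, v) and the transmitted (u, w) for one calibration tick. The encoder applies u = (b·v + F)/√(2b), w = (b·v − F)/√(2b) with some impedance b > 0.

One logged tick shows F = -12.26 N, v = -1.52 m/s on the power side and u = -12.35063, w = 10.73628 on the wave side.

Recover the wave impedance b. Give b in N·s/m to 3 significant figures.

u + w = -1.61435;  u + w = √(2b)·v, so √(2b) = -1.61435/(-1.52) = 1.06207.
b = (√(2b))²/2 = 1.12800/2 = 0.56400.
(Check via u − w = 2F/√(2b): u − w = -23.08691, 2F/√(2b) = -23.08694.)

b = 0.564 N·s/m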